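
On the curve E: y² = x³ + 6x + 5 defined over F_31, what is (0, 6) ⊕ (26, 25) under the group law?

(12, 21)

(0, 6) + (26, 25). λ = (25 - 6)/(26 - 0) ≡ 19/26 mod 31. 26⁻¹ ≡ 6 (mod 31), so λ ≡ 21.
  x = λ² - 0 - 26 = 441 - 26 ≡ 12; y = λ·(0 - 12) - 6 ≡ 21. → (12, 21)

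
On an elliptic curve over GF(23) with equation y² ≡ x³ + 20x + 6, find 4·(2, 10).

Write Q = (2, 10).
Double-and-add on 4 = (100)₂. Start with Q = (2, 10) for the leading 1-bit.
double: tangent at (2, 10): λ = (3·2² + 20)/(2·10) ≡ 9/20. 20⁻¹ ≡ 15 (mod 23), so λ ≡ 9·15 ≡ 20.
  x = λ² - 2 - 2 = 400 - 4 ≡ 5; y = λ·(2 - 5) - 10 ≡ 22. → (5, 22)
double: tangent at (5, 22): λ = (3·5² + 20)/(2·22) ≡ 3/21. 21⁻¹ ≡ 11 (mod 23), so λ ≡ 3·11 ≡ 10.
  x = λ² - 5 - 5 = 100 - 10 ≡ 21; y = λ·(5 - 21) - 22 ≡ 2. → (21, 2)

(21, 2)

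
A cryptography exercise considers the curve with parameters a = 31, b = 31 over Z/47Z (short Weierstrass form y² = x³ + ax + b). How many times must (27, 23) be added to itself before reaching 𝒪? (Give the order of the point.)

3

2P: tangent at (27, 23): λ = (3·27² + 31)/(2·23) ≡ 9/46. 46⁻¹ ≡ 46 (mod 47), so λ ≡ 9·46 ≡ 38.
  x = λ² - 27 - 27 = 1444 - 54 ≡ 27; y = λ·(27 - 27) - 23 ≡ 24. → (27, 24)
3P: (27, 24) + (27, 23): same x and y₁ ≡ -y₂, so the sum is 𝒪.
3P = 𝒪, so the order is 3.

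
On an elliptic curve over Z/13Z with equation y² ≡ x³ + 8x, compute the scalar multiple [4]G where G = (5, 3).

Double-and-add on 4 = (100)₂. Start with G = (5, 3) for the leading 1-bit.
double: tangent at (5, 3): λ = (3·5² + 8)/(2·3) ≡ 5/6. 6⁻¹ ≡ 11 (mod 13) since 6·11 = 66 ≡ 1, so λ ≡ 5·11 ≡ 3.
  x = λ² - 5 - 5 = 9 - 10 ≡ 12; y = λ·(5 - 12) - 3 ≡ 2. → (12, 2)
double: tangent at (12, 2): λ = (3·12² + 8)/(2·2) ≡ 11/4. 4⁻¹ ≡ 10 (mod 13) since 4·10 = 40 ≡ 1, so λ ≡ 11·10 ≡ 6.
  x = λ² - 12 - 12 = 36 - 24 ≡ 12; y = λ·(12 - 12) - 2 ≡ 11. → (12, 11)

(12, 11)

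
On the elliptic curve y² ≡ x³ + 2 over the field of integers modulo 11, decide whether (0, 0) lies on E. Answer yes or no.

y² = 0² ≡ 0; x³ + 0x + 2 = 2 ≡ 2 (mod 11). 0 ≠ 2.

no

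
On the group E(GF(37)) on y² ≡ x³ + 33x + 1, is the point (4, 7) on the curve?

y² = 7² ≡ 12; x³ + 33x + 1 = 197 ≡ 12 (mod 37). 12 = 12.

yes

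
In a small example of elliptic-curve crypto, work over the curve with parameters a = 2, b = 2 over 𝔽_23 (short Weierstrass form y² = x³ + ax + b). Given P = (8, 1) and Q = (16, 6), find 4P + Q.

First 4P:
Repeated addition: build up to 4P.
2P: tangent at (8, 1): λ = (3·8² + 2)/(2·1) ≡ 10/2. 2⁻¹ ≡ 12 (mod 23) since 2·12 = 24 ≡ 1, so λ ≡ 10·12 ≡ 5.
  x = λ² - 8 - 8 = 25 - 16 ≡ 9; y = λ·(8 - 9) - 1 ≡ 17. → (9, 17)
3P: (9, 17) + (8, 1). λ = (1 - 17)/(8 - 9) ≡ 7/22 mod 23. 22⁻¹ ≡ 22 (mod 23) since 22·22 = 484 ≡ 1, so λ ≡ 16.
  x = λ² - 9 - 8 = 256 - 17 ≡ 9; y = λ·(9 - 9) - 17 ≡ 6. → (9, 6)
4P: (9, 6) + (8, 1). λ = (1 - 6)/(8 - 9) ≡ 18/22 mod 23. 22⁻¹ ≡ 22 (mod 23) since 22·22 = 484 ≡ 1, so λ ≡ 5.
  x = λ² - 9 - 8 = 25 - 17 ≡ 8; y = λ·(9 - 8) - 6 ≡ 22. → (8, 22)
4P = (8, 22).
Finally 4P + Q:
(8, 22) + (16, 6). λ = (6 - 22)/(16 - 8) ≡ 7/8 mod 23. 8⁻¹ ≡ 3 (mod 23), so λ ≡ 21.
  x = λ² - 8 - 16 = 441 - 24 ≡ 3; y = λ·(8 - 3) - 22 ≡ 14. → (3, 14)

(3, 14)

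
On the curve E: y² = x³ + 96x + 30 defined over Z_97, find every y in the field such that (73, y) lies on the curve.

x³ + 96x + 30 = 396055 ≡ 4 (mod 97).
Square roots of 4 mod 97: 2 and 95 (since 2² = 4 ≡ 4).

2, 95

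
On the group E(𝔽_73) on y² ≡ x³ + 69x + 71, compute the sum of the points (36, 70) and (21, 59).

(36, 70) + (21, 59). λ = (59 - 70)/(21 - 36) ≡ 62/58 mod 73. 58⁻¹ ≡ 34 (mod 73), so λ ≡ 64.
  x = λ² - 36 - 21 = 4096 - 57 ≡ 24; y = λ·(36 - 24) - 70 ≡ 41. → (24, 41)

(24, 41)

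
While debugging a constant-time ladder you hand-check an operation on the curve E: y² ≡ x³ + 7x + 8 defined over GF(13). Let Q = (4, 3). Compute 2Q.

tangent at (4, 3): λ = (3·4² + 7)/(2·3) ≡ 3/6. 6⁻¹ ≡ 11 (mod 13), so λ ≡ 3·11 ≡ 7.
  x = λ² - 4 - 4 = 49 - 8 ≡ 2; y = λ·(4 - 2) - 3 ≡ 11. → (2, 11)

(2, 11)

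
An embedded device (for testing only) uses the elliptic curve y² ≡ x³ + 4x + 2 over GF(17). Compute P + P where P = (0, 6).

(2, 16)

tangent at (0, 6): λ = (3·0² + 4)/(2·6) ≡ 4/12. 12⁻¹ ≡ 10 (mod 17) since 12·10 = 120 ≡ 1, so λ ≡ 4·10 ≡ 6.
  x = λ² - 0 - 0 = 36 - 0 ≡ 2; y = λ·(0 - 2) - 6 ≡ 16. → (2, 16)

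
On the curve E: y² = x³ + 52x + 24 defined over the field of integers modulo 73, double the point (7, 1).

(13, 59)

tangent at (7, 1): λ = (3·7² + 52)/(2·1) ≡ 53/2. 2⁻¹ ≡ 37 (mod 73), so λ ≡ 53·37 ≡ 63.
  x = λ² - 7 - 7 = 3969 - 14 ≡ 13; y = λ·(7 - 13) - 1 ≡ 59. → (13, 59)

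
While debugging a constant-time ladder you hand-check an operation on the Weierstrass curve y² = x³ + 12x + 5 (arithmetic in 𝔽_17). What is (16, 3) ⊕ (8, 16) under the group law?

(6, 2)

(16, 3) + (8, 16). λ = (16 - 3)/(8 - 16) ≡ 13/9 mod 17. 9⁻¹ ≡ 2 (mod 17), so λ ≡ 9.
  x = λ² - 16 - 8 = 81 - 24 ≡ 6; y = λ·(16 - 6) - 3 ≡ 2. → (6, 2)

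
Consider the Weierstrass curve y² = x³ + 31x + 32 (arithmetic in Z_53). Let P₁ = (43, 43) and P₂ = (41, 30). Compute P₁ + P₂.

(43, 43) + (41, 30). λ = (30 - 43)/(41 - 43) ≡ 40/51 mod 53. 51⁻¹ ≡ 26 (mod 53) since 51·26 = 1326 ≡ 1, so λ ≡ 33.
  x = λ² - 43 - 41 = 1089 - 84 ≡ 51; y = λ·(43 - 51) - 43 ≡ 11. → (51, 11)

(51, 11)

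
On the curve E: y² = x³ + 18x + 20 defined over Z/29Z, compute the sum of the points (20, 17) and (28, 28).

(20, 17) + (28, 28). λ = (28 - 17)/(28 - 20) ≡ 11/8 mod 29. 8⁻¹ ≡ 11 (mod 29), so λ ≡ 5.
  x = λ² - 20 - 28 = 25 - 48 ≡ 6; y = λ·(20 - 6) - 17 ≡ 24. → (6, 24)

(6, 24)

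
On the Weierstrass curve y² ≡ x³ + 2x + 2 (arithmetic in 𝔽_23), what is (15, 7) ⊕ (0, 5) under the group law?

(21, 6)

(15, 7) + (0, 5). λ = (5 - 7)/(0 - 15) ≡ 21/8 mod 23. 8⁻¹ ≡ 3 (mod 23), so λ ≡ 17.
  x = λ² - 15 - 0 = 289 - 15 ≡ 21; y = λ·(15 - 21) - 7 ≡ 6. → (21, 6)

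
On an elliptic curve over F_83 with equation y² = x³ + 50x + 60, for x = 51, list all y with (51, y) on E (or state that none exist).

none

x³ + 50x + 60 = 135261 ≡ 54 (mod 83).
54 is a non-residue mod 83; no y exists.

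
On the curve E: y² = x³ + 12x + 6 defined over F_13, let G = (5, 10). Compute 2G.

(2, 5)

tangent at (5, 10): λ = (3·5² + 12)/(2·10) ≡ 9/7. 7⁻¹ ≡ 2 (mod 13) since 7·2 = 14 ≡ 1, so λ ≡ 9·2 ≡ 5.
  x = λ² - 5 - 5 = 25 - 10 ≡ 2; y = λ·(5 - 2) - 10 ≡ 5. → (2, 5)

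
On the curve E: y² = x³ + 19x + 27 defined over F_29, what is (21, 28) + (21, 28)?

tangent at (21, 28): λ = (3·21² + 19)/(2·28) ≡ 8/27. 27⁻¹ ≡ 14 (mod 29), so λ ≡ 8·14 ≡ 25.
  x = λ² - 21 - 21 = 625 - 42 ≡ 3; y = λ·(21 - 3) - 28 ≡ 16. → (3, 16)

(3, 16)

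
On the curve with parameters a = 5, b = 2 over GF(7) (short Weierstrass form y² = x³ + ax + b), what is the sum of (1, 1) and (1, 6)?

O

The two points share x = 1 and their y-coordinates satisfy 1 + 6 ≡ 0 (mod 7), so they are inverses. Their sum is 𝒪.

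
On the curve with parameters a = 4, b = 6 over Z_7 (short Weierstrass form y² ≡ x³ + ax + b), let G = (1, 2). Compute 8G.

Double-and-add on 8 = (1000)₂. Start with G = (1, 2) for the leading 1-bit.
double: tangent at (1, 2): λ = (3·1² + 4)/(2·2) ≡ 0/4. 4⁻¹ ≡ 2 (mod 7) since 4·2 = 8 ≡ 1, so λ ≡ 0·2 ≡ 0.
  x = λ² - 1 - 1 = 0 - 2 ≡ 5; y = λ·(1 - 5) - 2 ≡ 5. → (5, 5)
double: tangent at (5, 5): λ = (3·5² + 4)/(2·5) ≡ 2/3. 3⁻¹ ≡ 5 (mod 7) since 3·5 = 15 ≡ 1, so λ ≡ 2·5 ≡ 3.
  x = λ² - 5 - 5 = 9 - 10 ≡ 6; y = λ·(5 - 6) - 5 ≡ 6. → (6, 6)
double: tangent at (6, 6): λ = (3·6² + 4)/(2·6) ≡ 0/5. 5⁻¹ ≡ 3 (mod 7) since 5·3 = 15 ≡ 1, so λ ≡ 0·3 ≡ 0.
  x = λ² - 6 - 6 = 0 - 12 ≡ 2; y = λ·(6 - 2) - 6 ≡ 1. → (2, 1)

(2, 1)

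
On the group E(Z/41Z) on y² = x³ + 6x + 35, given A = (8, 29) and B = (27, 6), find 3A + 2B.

(29, 11)

First 3A:
Repeated addition: build up to 3A.
2A: tangent at (8, 29): λ = (3·8² + 6)/(2·29) ≡ 34/17. 17⁻¹ ≡ 29 (mod 41), so λ ≡ 34·29 ≡ 2.
  x = λ² - 8 - 8 = 4 - 16 ≡ 29; y = λ·(8 - 29) - 29 ≡ 11. → (29, 11)
3A: (29, 11) + (8, 29). λ = (29 - 11)/(8 - 29) ≡ 18/20 mod 41. 20⁻¹ ≡ 39 (mod 41), so λ ≡ 5.
  x = λ² - 29 - 8 = 25 - 37 ≡ 29; y = λ·(29 - 29) - 11 ≡ 30. → (29, 30)
3A = (29, 30).
Next 2B:
Repeated addition: build up to 2B.
2B: tangent at (27, 6): λ = (3·27² + 6)/(2·6) ≡ 20/12. 12⁻¹ ≡ 24 (mod 41), so λ ≡ 20·24 ≡ 29.
  x = λ² - 27 - 27 = 841 - 54 ≡ 8; y = λ·(27 - 8) - 6 ≡ 12. → (8, 12)
2B = (8, 12).
Finally 3A + 2B:
(29, 30) + (8, 12). λ = (12 - 30)/(8 - 29) ≡ 23/20 mod 41. 20⁻¹ ≡ 39 (mod 41), so λ ≡ 36.
  x = λ² - 29 - 8 = 1296 - 37 ≡ 29; y = λ·(29 - 29) - 30 ≡ 11. → (29, 11)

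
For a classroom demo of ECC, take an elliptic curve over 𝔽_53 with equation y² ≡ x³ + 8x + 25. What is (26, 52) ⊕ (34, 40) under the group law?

(26, 52) + (34, 40). λ = (40 - 52)/(34 - 26) ≡ 41/8 mod 53. 8⁻¹ ≡ 20 (mod 53) since 8·20 = 160 ≡ 1, so λ ≡ 25.
  x = λ² - 26 - 34 = 625 - 60 ≡ 35; y = λ·(26 - 35) - 52 ≡ 41. → (35, 41)

(35, 41)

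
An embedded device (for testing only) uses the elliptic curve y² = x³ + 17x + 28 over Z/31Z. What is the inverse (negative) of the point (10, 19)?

(10, 12)

-(10, 19) = (10, -19 mod 31) = (10, 12).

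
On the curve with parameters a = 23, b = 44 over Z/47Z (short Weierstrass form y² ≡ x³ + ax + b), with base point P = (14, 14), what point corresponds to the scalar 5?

(30, 45)

Double-and-add on 5 = (101)₂. Start with P = (14, 14) for the leading 1-bit.
double: tangent at (14, 14): λ = (3·14² + 23)/(2·14) ≡ 0/28. 28⁻¹ ≡ 42 (mod 47), so λ ≡ 0·42 ≡ 0.
  x = λ² - 14 - 14 = 0 - 28 ≡ 19; y = λ·(14 - 19) - 14 ≡ 33. → (19, 33)
double: tangent at (19, 33): λ = (3·19² + 23)/(2·33) ≡ 25/19. 19⁻¹ ≡ 5 (mod 47) since 19·5 = 95 ≡ 1, so λ ≡ 25·5 ≡ 31.
  x = λ² - 19 - 19 = 961 - 38 ≡ 30; y = λ·(19 - 30) - 33 ≡ 2. → (30, 2)
add P: (30, 2) + (14, 14). λ = (14 - 2)/(14 - 30) ≡ 12/31 mod 47. 31⁻¹ ≡ 44 (mod 47), so λ ≡ 11.
  x = λ² - 30 - 14 = 121 - 44 ≡ 30; y = λ·(30 - 30) - 2 ≡ 45. → (30, 45)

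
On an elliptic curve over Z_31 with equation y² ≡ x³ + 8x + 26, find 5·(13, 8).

(20, 8)

Write P = (13, 8).
Double-and-add on 5 = (101)₂. Start with P = (13, 8) for the leading 1-bit.
double: tangent at (13, 8): λ = (3·13² + 8)/(2·8) ≡ 19/16. 16⁻¹ ≡ 2 (mod 31), so λ ≡ 19·2 ≡ 7.
  x = λ² - 13 - 13 = 49 - 26 ≡ 23; y = λ·(13 - 23) - 8 ≡ 15. → (23, 15)
double: tangent at (23, 15): λ = (3·23² + 8)/(2·15) ≡ 14/30. 30⁻¹ ≡ 30 (mod 31), so λ ≡ 14·30 ≡ 17.
  x = λ² - 23 - 23 = 289 - 46 ≡ 26; y = λ·(23 - 26) - 15 ≡ 27. → (26, 27)
add P: (26, 27) + (13, 8). λ = (8 - 27)/(13 - 26) ≡ 12/18 mod 31. 18⁻¹ ≡ 19 (mod 31) since 18·19 = 342 ≡ 1, so λ ≡ 11.
  x = λ² - 26 - 13 = 121 - 39 ≡ 20; y = λ·(26 - 20) - 27 ≡ 8. → (20, 8)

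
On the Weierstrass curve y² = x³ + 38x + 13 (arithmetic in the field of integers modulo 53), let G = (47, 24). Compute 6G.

Repeated addition: build up to 6G.
2G: tangent at (47, 24): λ = (3·47² + 38)/(2·24) ≡ 40/48. 48⁻¹ ≡ 21 (mod 53) since 48·21 = 1008 ≡ 1, so λ ≡ 40·21 ≡ 45.
  x = λ² - 47 - 47 = 2025 - 94 ≡ 23; y = λ·(47 - 23) - 24 ≡ 49. → (23, 49)
3G: (23, 49) + (47, 24). λ = (24 - 49)/(47 - 23) ≡ 28/24 mod 53. 24⁻¹ ≡ 42 (mod 53) since 24·42 = 1008 ≡ 1, so λ ≡ 10.
  x = λ² - 23 - 47 = 100 - 70 ≡ 30; y = λ·(23 - 30) - 49 ≡ 40. → (30, 40)
4G: (30, 40) + (47, 24). λ = (24 - 40)/(47 - 30) ≡ 37/17 mod 53. 17⁻¹ ≡ 25 (mod 53), so λ ≡ 24.
  x = λ² - 30 - 47 = 576 - 77 ≡ 22; y = λ·(30 - 22) - 40 ≡ 46. → (22, 46)
5G: (22, 46) + (47, 24). λ = (24 - 46)/(47 - 22) ≡ 31/25 mod 53. 25⁻¹ ≡ 17 (mod 53) since 25·17 = 425 ≡ 1, so λ ≡ 50.
  x = λ² - 22 - 47 = 2500 - 69 ≡ 46; y = λ·(22 - 46) - 46 ≡ 26. → (46, 26)
6G: (46, 26) + (47, 24). λ = (24 - 26)/(47 - 46) ≡ 51/1 mod 53. 1⁻¹ ≡ 1 (mod 53) since 1·1 = 1 ≡ 1, so λ ≡ 51.
  x = λ² - 46 - 47 = 2601 - 93 ≡ 17; y = λ·(46 - 17) - 26 ≡ 22. → (17, 22)

(17, 22)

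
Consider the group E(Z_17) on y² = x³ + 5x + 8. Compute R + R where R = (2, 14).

tangent at (2, 14): λ = (3·2² + 5)/(2·14) ≡ 0/11. 11⁻¹ ≡ 14 (mod 17), so λ ≡ 0·14 ≡ 0.
  x = λ² - 2 - 2 = 0 - 4 ≡ 13; y = λ·(2 - 13) - 14 ≡ 3. → (13, 3)

(13, 3)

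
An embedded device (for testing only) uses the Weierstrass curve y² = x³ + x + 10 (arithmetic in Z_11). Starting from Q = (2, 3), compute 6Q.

Double-and-add on 6 = (110)₂. Start with Q = (2, 3) for the leading 1-bit.
double: tangent at (2, 3): λ = (3·2² + 1)/(2·3) ≡ 2/6. 6⁻¹ ≡ 2 (mod 11), so λ ≡ 2·2 ≡ 4.
  x = λ² - 2 - 2 = 16 - 4 ≡ 1; y = λ·(2 - 1) - 3 ≡ 1. → (1, 1)
add Q: (1, 1) + (2, 3). λ = (3 - 1)/(2 - 1) ≡ 2/1 mod 11. 1⁻¹ ≡ 1 (mod 11) since 1·1 = 1 ≡ 1, so λ ≡ 2.
  x = λ² - 1 - 2 = 4 - 3 ≡ 1; y = λ·(1 - 1) - 1 ≡ 10. → (1, 10)
double: tangent at (1, 10): λ = (3·1² + 1)/(2·10) ≡ 4/9. 9⁻¹ ≡ 5 (mod 11) since 9·5 = 45 ≡ 1, so λ ≡ 4·5 ≡ 9.
  x = λ² - 1 - 1 = 81 - 2 ≡ 2; y = λ·(1 - 2) - 10 ≡ 3. → (2, 3)

(2, 3)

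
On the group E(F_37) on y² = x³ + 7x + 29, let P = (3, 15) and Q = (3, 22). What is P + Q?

O

The two points share x = 3 and their y-coordinates satisfy 15 + 22 ≡ 0 (mod 37), so they are inverses. Their sum is ∞.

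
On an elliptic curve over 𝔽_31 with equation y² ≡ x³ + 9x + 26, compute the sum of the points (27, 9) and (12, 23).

(27, 9) + (12, 23). λ = (23 - 9)/(12 - 27) ≡ 14/16 mod 31. 16⁻¹ ≡ 2 (mod 31) since 16·2 = 32 ≡ 1, so λ ≡ 28.
  x = λ² - 27 - 12 = 784 - 39 ≡ 1; y = λ·(27 - 1) - 9 ≡ 6. → (1, 6)

(1, 6)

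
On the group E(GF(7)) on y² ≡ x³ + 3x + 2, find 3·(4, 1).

(5, 3)

Write G = (4, 1).
Repeated addition: build up to 3G.
2G: tangent at (4, 1): λ = (3·4² + 3)/(2·1) ≡ 2/2. 2⁻¹ ≡ 4 (mod 7), so λ ≡ 2·4 ≡ 1.
  x = λ² - 4 - 4 = 1 - 8 ≡ 0; y = λ·(4 - 0) - 1 ≡ 3. → (0, 3)
3G: (0, 3) + (4, 1). λ = (1 - 3)/(4 - 0) ≡ 5/4 mod 7. 4⁻¹ ≡ 2 (mod 7), so λ ≡ 3.
  x = λ² - 0 - 4 = 9 - 4 ≡ 5; y = λ·(0 - 5) - 3 ≡ 3. → (5, 3)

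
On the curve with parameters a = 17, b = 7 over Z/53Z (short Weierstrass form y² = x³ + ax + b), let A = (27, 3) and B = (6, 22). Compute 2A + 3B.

First 2A:
Repeated addition: build up to 2A.
2A: tangent at (27, 3): λ = (3·27² + 17)/(2·3) ≡ 31/6. 6⁻¹ ≡ 9 (mod 53) since 6·9 = 54 ≡ 1, so λ ≡ 31·9 ≡ 14.
  x = λ² - 27 - 27 = 196 - 54 ≡ 36; y = λ·(27 - 36) - 3 ≡ 30. → (36, 30)
2A = (36, 30).
Next 3B:
Repeated addition: build up to 3B.
2B: tangent at (6, 22): λ = (3·6² + 17)/(2·22) ≡ 19/44. 44⁻¹ ≡ 47 (mod 53) since 44·47 = 2068 ≡ 1, so λ ≡ 19·47 ≡ 45.
  x = λ² - 6 - 6 = 2025 - 12 ≡ 52; y = λ·(6 - 52) - 22 ≡ 28. → (52, 28)
3B: (52, 28) + (6, 22). λ = (22 - 28)/(6 - 52) ≡ 47/7 mod 53. 7⁻¹ ≡ 38 (mod 53), so λ ≡ 37.
  x = λ² - 52 - 6 = 1369 - 58 ≡ 39; y = λ·(52 - 39) - 28 ≡ 29. → (39, 29)
3B = (39, 29).
Finally 2A + 3B:
(36, 30) + (39, 29). λ = (29 - 30)/(39 - 36) ≡ 52/3 mod 53. 3⁻¹ ≡ 18 (mod 53), so λ ≡ 35.
  x = λ² - 36 - 39 = 1225 - 75 ≡ 37; y = λ·(36 - 37) - 30 ≡ 41. → (37, 41)

(37, 41)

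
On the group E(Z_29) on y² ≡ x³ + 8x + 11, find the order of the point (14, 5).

3

2P: tangent at (14, 5): λ = (3·14² + 8)/(2·5) ≡ 16/10. 10⁻¹ ≡ 3 (mod 29), so λ ≡ 16·3 ≡ 19.
  x = λ² - 14 - 14 = 361 - 28 ≡ 14; y = λ·(14 - 14) - 5 ≡ 24. → (14, 24)
3P: (14, 24) + (14, 5): same x and y₁ ≡ -y₂, so the sum is ∞.
3P = ∞, so the order is 3.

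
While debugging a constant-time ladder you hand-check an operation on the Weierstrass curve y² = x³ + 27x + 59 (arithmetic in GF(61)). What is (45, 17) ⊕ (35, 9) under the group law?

(45, 17) + (35, 9). λ = (9 - 17)/(35 - 45) ≡ 53/51 mod 61. 51⁻¹ ≡ 6 (mod 61) since 51·6 = 306 ≡ 1, so λ ≡ 13.
  x = λ² - 45 - 35 = 169 - 80 ≡ 28; y = λ·(45 - 28) - 17 ≡ 21. → (28, 21)

(28, 21)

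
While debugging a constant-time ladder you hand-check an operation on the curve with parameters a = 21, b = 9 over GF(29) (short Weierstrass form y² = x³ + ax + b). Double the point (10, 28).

(10, 1)

tangent at (10, 28): λ = (3·10² + 21)/(2·28) ≡ 2/27. 27⁻¹ ≡ 14 (mod 29), so λ ≡ 2·14 ≡ 28.
  x = λ² - 10 - 10 = 784 - 20 ≡ 10; y = λ·(10 - 10) - 28 ≡ 1. → (10, 1)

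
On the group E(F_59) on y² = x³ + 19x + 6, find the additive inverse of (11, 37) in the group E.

-(11, 37) = (11, -37 mod 59) = (11, 22).

(11, 22)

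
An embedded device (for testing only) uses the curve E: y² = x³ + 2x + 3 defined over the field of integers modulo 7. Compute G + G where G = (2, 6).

(3, 1)

tangent at (2, 6): λ = (3·2² + 2)/(2·6) ≡ 0/5. 5⁻¹ ≡ 3 (mod 7) since 5·3 = 15 ≡ 1, so λ ≡ 0·3 ≡ 0.
  x = λ² - 2 - 2 = 0 - 4 ≡ 3; y = λ·(2 - 3) - 6 ≡ 1. → (3, 1)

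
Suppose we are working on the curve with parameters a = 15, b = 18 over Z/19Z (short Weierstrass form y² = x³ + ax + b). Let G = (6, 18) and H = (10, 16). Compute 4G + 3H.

(6, 18)

First 4G:
Double-and-add on 4 = (100)₂. Start with G = (6, 18) for the leading 1-bit.
double: tangent at (6, 18): λ = (3·6² + 15)/(2·18) ≡ 9/17. 17⁻¹ ≡ 9 (mod 19), so λ ≡ 9·9 ≡ 5.
  x = λ² - 6 - 6 = 25 - 12 ≡ 13; y = λ·(6 - 13) - 18 ≡ 4. → (13, 4)
double: tangent at (13, 4): λ = (3·13² + 15)/(2·4) ≡ 9/8. 8⁻¹ ≡ 12 (mod 19), so λ ≡ 9·12 ≡ 13.
  x = λ² - 13 - 13 = 169 - 26 ≡ 10; y = λ·(13 - 10) - 4 ≡ 16. → (10, 16)
4G = (10, 16).
Next 3H:
Repeated addition: build up to 3H.
2H: tangent at (10, 16): λ = (3·10² + 15)/(2·16) ≡ 11/13. 13⁻¹ ≡ 3 (mod 19), so λ ≡ 11·3 ≡ 14.
  x = λ² - 10 - 10 = 196 - 20 ≡ 5; y = λ·(10 - 5) - 16 ≡ 16. → (5, 16)
3H: (5, 16) + (10, 16). λ = (16 - 16)/(10 - 5) ≡ 0/5 mod 19. 5⁻¹ ≡ 4 (mod 19), so λ ≡ 0.
  x = λ² - 5 - 10 = 0 - 15 ≡ 4; y = λ·(5 - 4) - 16 ≡ 3. → (4, 3)
3H = (4, 3).
Finally 4G + 3H:
(10, 16) + (4, 3). λ = (3 - 16)/(4 - 10) ≡ 6/13 mod 19. 13⁻¹ ≡ 3 (mod 19), so λ ≡ 18.
  x = λ² - 10 - 4 = 324 - 14 ≡ 6; y = λ·(10 - 6) - 16 ≡ 18. → (6, 18)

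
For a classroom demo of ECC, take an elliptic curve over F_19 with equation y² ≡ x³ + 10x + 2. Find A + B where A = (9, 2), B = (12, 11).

(9, 2) + (12, 11). λ = (11 - 2)/(12 - 9) ≡ 9/3 mod 19. 3⁻¹ ≡ 13 (mod 19), so λ ≡ 3.
  x = λ² - 9 - 12 = 9 - 21 ≡ 7; y = λ·(9 - 7) - 2 ≡ 4. → (7, 4)

(7, 4)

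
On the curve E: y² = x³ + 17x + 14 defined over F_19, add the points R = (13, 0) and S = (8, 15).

(7, 1)

(13, 0) + (8, 15). λ = (15 - 0)/(8 - 13) ≡ 15/14 mod 19. 14⁻¹ ≡ 15 (mod 19), so λ ≡ 16.
  x = λ² - 13 - 8 = 256 - 21 ≡ 7; y = λ·(13 - 7) - 0 ≡ 1. → (7, 1)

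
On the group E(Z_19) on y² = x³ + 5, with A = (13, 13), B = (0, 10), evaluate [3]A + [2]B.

First 3A:
Repeated addition: build up to 3A.
2A: tangent at (13, 13): λ = (3·13² + 0)/(2·13) ≡ 13/7. 7⁻¹ ≡ 11 (mod 19), so λ ≡ 13·11 ≡ 10.
  x = λ² - 13 - 13 = 100 - 26 ≡ 17; y = λ·(13 - 17) - 13 ≡ 4. → (17, 4)
3A: (17, 4) + (13, 13). λ = (13 - 4)/(13 - 17) ≡ 9/15 mod 19. 15⁻¹ ≡ 14 (mod 19) since 15·14 = 210 ≡ 1, so λ ≡ 12.
  x = λ² - 17 - 13 = 144 - 30 ≡ 0; y = λ·(17 - 0) - 4 ≡ 10. → (0, 10)
3A = (0, 10).
Next 2B:
Repeated addition: build up to 2B.
2B: tangent at (0, 10): λ = (3·0² + 0)/(2·10) ≡ 0/1. 1⁻¹ ≡ 1 (mod 19) since 1·1 = 1 ≡ 1, so λ ≡ 0·1 ≡ 0.
  x = λ² - 0 - 0 = 0 - 0 ≡ 0; y = λ·(0 - 0) - 10 ≡ 9. → (0, 9)
2B = (0, 9).
Finally 3A + 2B:
(0, 10) + (0, 9): same x and y₁ ≡ -y₂, so the sum is O.

O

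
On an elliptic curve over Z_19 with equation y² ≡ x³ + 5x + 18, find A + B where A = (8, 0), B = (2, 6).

(8, 0) + (2, 6). λ = (6 - 0)/(2 - 8) ≡ 6/13 mod 19. 13⁻¹ ≡ 3 (mod 19) since 13·3 = 39 ≡ 1, so λ ≡ 18.
  x = λ² - 8 - 2 = 324 - 10 ≡ 10; y = λ·(8 - 10) - 0 ≡ 2. → (10, 2)

(10, 2)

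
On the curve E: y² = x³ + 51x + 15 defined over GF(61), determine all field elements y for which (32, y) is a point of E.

none

x³ + 51x + 15 = 34415 ≡ 11 (mod 61).
11 is a non-residue mod 61; no y exists.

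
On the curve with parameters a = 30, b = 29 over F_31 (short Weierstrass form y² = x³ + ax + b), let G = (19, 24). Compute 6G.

(21, 0)

Double-and-add on 6 = (110)₂. Start with G = (19, 24) for the leading 1-bit.
double: tangent at (19, 24): λ = (3·19² + 30)/(2·24) ≡ 28/17. 17⁻¹ ≡ 11 (mod 31) since 17·11 = 187 ≡ 1, so λ ≡ 28·11 ≡ 29.
  x = λ² - 19 - 19 = 841 - 38 ≡ 28; y = λ·(19 - 28) - 24 ≡ 25. → (28, 25)
add G: (28, 25) + (19, 24). λ = (24 - 25)/(19 - 28) ≡ 30/22 mod 31. 22⁻¹ ≡ 24 (mod 31) since 22·24 = 528 ≡ 1, so λ ≡ 7.
  x = λ² - 28 - 19 = 49 - 47 ≡ 2; y = λ·(28 - 2) - 25 ≡ 2. → (2, 2)
double: tangent at (2, 2): λ = (3·2² + 30)/(2·2) ≡ 11/4. 4⁻¹ ≡ 8 (mod 31), so λ ≡ 11·8 ≡ 26.
  x = λ² - 2 - 2 = 676 - 4 ≡ 21; y = λ·(2 - 21) - 2 ≡ 0. → (21, 0)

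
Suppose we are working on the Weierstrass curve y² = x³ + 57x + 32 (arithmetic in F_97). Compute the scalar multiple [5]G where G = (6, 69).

Repeated addition: build up to 5G.
2G: tangent at (6, 69): λ = (3·6² + 57)/(2·69) ≡ 68/41. 41⁻¹ ≡ 71 (mod 97), so λ ≡ 68·71 ≡ 75.
  x = λ² - 6 - 6 = 5625 - 12 ≡ 84; y = λ·(6 - 84) - 69 ≡ 95. → (84, 95)
3G: (84, 95) + (6, 69). λ = (69 - 95)/(6 - 84) ≡ 71/19 mod 97. 19⁻¹ ≡ 46 (mod 97) since 19·46 = 874 ≡ 1, so λ ≡ 65.
  x = λ² - 84 - 6 = 4225 - 90 ≡ 61; y = λ·(84 - 61) - 95 ≡ 42. → (61, 42)
4G: (61, 42) + (6, 69). λ = (69 - 42)/(6 - 61) ≡ 27/42 mod 97. 42⁻¹ ≡ 67 (mod 97), so λ ≡ 63.
  x = λ² - 61 - 6 = 3969 - 67 ≡ 22; y = λ·(61 - 22) - 42 ≡ 87. → (22, 87)
5G: (22, 87) + (6, 69). λ = (69 - 87)/(6 - 22) ≡ 79/81 mod 97. 81⁻¹ ≡ 6 (mod 97) since 81·6 = 486 ≡ 1, so λ ≡ 86.
  x = λ² - 22 - 6 = 7396 - 28 ≡ 93; y = λ·(22 - 93) - 87 ≡ 15. → (93, 15)

(93, 15)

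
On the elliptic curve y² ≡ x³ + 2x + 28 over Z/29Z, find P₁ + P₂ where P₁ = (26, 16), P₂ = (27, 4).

(26, 16) + (27, 4). λ = (4 - 16)/(27 - 26) ≡ 17/1 mod 29. 1⁻¹ ≡ 1 (mod 29), so λ ≡ 17.
  x = λ² - 26 - 27 = 289 - 53 ≡ 4; y = λ·(26 - 4) - 16 ≡ 10. → (4, 10)

(4, 10)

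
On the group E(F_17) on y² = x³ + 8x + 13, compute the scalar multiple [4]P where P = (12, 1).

Repeated addition: build up to 4P.
2P: tangent at (12, 1): λ = (3·12² + 8)/(2·1) ≡ 15/2. 2⁻¹ ≡ 9 (mod 17) since 2·9 = 18 ≡ 1, so λ ≡ 15·9 ≡ 16.
  x = λ² - 12 - 12 = 256 - 24 ≡ 11; y = λ·(12 - 11) - 1 ≡ 15. → (11, 15)
3P: (11, 15) + (12, 1). λ = (1 - 15)/(12 - 11) ≡ 3/1 mod 17. 1⁻¹ ≡ 1 (mod 17) since 1·1 = 1 ≡ 1, so λ ≡ 3.
  x = λ² - 11 - 12 = 9 - 23 ≡ 3; y = λ·(11 - 3) - 15 ≡ 9. → (3, 9)
4P: (3, 9) + (12, 1). λ = (1 - 9)/(12 - 3) ≡ 9/9 mod 17. 9⁻¹ ≡ 2 (mod 17) since 9·2 = 18 ≡ 1, so λ ≡ 1.
  x = λ² - 3 - 12 = 1 - 15 ≡ 3; y = λ·(3 - 3) - 9 ≡ 8. → (3, 8)

(3, 8)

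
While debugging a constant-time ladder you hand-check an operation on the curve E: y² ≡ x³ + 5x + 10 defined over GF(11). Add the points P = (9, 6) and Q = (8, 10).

(9, 6) + (8, 10). λ = (10 - 6)/(8 - 9) ≡ 4/10 mod 11. 10⁻¹ ≡ 10 (mod 11), so λ ≡ 7.
  x = λ² - 9 - 8 = 49 - 17 ≡ 10; y = λ·(9 - 10) - 6 ≡ 9. → (10, 9)

(10, 9)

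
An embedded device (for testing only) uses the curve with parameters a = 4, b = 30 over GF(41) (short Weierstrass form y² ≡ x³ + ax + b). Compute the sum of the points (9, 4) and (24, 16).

(7, 14)

(9, 4) + (24, 16). λ = (16 - 4)/(24 - 9) ≡ 12/15 mod 41. 15⁻¹ ≡ 11 (mod 41), so λ ≡ 9.
  x = λ² - 9 - 24 = 81 - 33 ≡ 7; y = λ·(9 - 7) - 4 ≡ 14. → (7, 14)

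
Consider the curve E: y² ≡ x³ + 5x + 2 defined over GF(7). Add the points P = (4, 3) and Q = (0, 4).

(4, 3) + (0, 4). λ = (4 - 3)/(0 - 4) ≡ 1/3 mod 7. 3⁻¹ ≡ 5 (mod 7) since 3·5 = 15 ≡ 1, so λ ≡ 5.
  x = λ² - 4 - 0 = 25 - 4 ≡ 0; y = λ·(4 - 0) - 3 ≡ 3. → (0, 3)

(0, 3)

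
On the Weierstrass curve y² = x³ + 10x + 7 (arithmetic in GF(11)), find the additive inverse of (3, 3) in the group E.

(3, 8)

-(3, 3) = (3, -3 mod 11) = (3, 8).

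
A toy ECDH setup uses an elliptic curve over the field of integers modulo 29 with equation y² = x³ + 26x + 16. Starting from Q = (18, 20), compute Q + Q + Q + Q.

(10, 0)

Repeated addition: build up to 4Q.
2Q: tangent at (18, 20): λ = (3·18² + 26)/(2·20) ≡ 12/11. 11⁻¹ ≡ 8 (mod 29), so λ ≡ 12·8 ≡ 9.
  x = λ² - 18 - 18 = 81 - 36 ≡ 16; y = λ·(18 - 16) - 20 ≡ 27. → (16, 27)
3Q: (16, 27) + (18, 20). λ = (20 - 27)/(18 - 16) ≡ 22/2 mod 29. 2⁻¹ ≡ 15 (mod 29), so λ ≡ 11.
  x = λ² - 16 - 18 = 121 - 34 ≡ 0; y = λ·(16 - 0) - 27 ≡ 4. → (0, 4)
4Q: (0, 4) + (18, 20). λ = (20 - 4)/(18 - 0) ≡ 16/18 mod 29. 18⁻¹ ≡ 21 (mod 29), so λ ≡ 17.
  x = λ² - 0 - 18 = 289 - 18 ≡ 10; y = λ·(0 - 10) - 4 ≡ 0. → (10, 0)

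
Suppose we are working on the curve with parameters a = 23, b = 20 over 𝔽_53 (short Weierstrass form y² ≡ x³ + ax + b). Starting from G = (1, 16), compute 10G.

(13, 48)

Double-and-add on 10 = (1010)₂. Start with G = (1, 16) for the leading 1-bit.
double: tangent at (1, 16): λ = (3·1² + 23)/(2·16) ≡ 26/32. 32⁻¹ ≡ 5 (mod 53), so λ ≡ 26·5 ≡ 24.
  x = λ² - 1 - 1 = 576 - 2 ≡ 44; y = λ·(1 - 44) - 16 ≡ 12. → (44, 12)
double: tangent at (44, 12): λ = (3·44² + 23)/(2·12) ≡ 1/24. 24⁻¹ ≡ 42 (mod 53), so λ ≡ 1·42 ≡ 42.
  x = λ² - 44 - 44 = 1764 - 88 ≡ 33; y = λ·(44 - 33) - 12 ≡ 26. → (33, 26)
add G: (33, 26) + (1, 16). λ = (16 - 26)/(1 - 33) ≡ 43/21 mod 53. 21⁻¹ ≡ 48 (mod 53), so λ ≡ 50.
  x = λ² - 33 - 1 = 2500 - 34 ≡ 28; y = λ·(33 - 28) - 26 ≡ 12. → (28, 12)
double: tangent at (28, 12): λ = (3·28² + 23)/(2·12) ≡ 43/24. 24⁻¹ ≡ 42 (mod 53) since 24·42 = 1008 ≡ 1, so λ ≡ 43·42 ≡ 4.
  x = λ² - 28 - 28 = 16 - 56 ≡ 13; y = λ·(28 - 13) - 12 ≡ 48. → (13, 48)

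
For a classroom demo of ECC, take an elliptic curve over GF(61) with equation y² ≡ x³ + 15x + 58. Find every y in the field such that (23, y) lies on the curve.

2, 59

x³ + 15x + 58 = 12570 ≡ 4 (mod 61).
Square roots of 4 mod 61: 2 and 59 (since 2² = 4 ≡ 4).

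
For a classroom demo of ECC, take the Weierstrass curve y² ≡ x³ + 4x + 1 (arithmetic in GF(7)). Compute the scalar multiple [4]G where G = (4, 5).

(4, 2)

Repeated addition: build up to 4G.
2G: tangent at (4, 5): λ = (3·4² + 4)/(2·5) ≡ 3/3. 3⁻¹ ≡ 5 (mod 7), so λ ≡ 3·5 ≡ 1.
  x = λ² - 4 - 4 = 1 - 8 ≡ 0; y = λ·(4 - 0) - 5 ≡ 6. → (0, 6)
3G: (0, 6) + (4, 5). λ = (5 - 6)/(4 - 0) ≡ 6/4 mod 7. 4⁻¹ ≡ 2 (mod 7) since 4·2 = 8 ≡ 1, so λ ≡ 5.
  x = λ² - 0 - 4 = 25 - 4 ≡ 0; y = λ·(0 - 0) - 6 ≡ 1. → (0, 1)
4G: (0, 1) + (4, 5). λ = (5 - 1)/(4 - 0) ≡ 4/4 mod 7. 4⁻¹ ≡ 2 (mod 7), so λ ≡ 1.
  x = λ² - 0 - 4 = 1 - 4 ≡ 4; y = λ·(0 - 4) - 1 ≡ 2. → (4, 2)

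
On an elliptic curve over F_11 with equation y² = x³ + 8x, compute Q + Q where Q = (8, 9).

tangent at (8, 9): λ = (3·8² + 8)/(2·9) ≡ 2/7. 7⁻¹ ≡ 8 (mod 11), so λ ≡ 2·8 ≡ 5.
  x = λ² - 8 - 8 = 25 - 16 ≡ 9; y = λ·(8 - 9) - 9 ≡ 8. → (9, 8)

(9, 8)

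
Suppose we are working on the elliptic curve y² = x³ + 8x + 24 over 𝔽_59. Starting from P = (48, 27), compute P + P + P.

Repeated addition: build up to 3P.
2P: tangent at (48, 27): λ = (3·48² + 8)/(2·27) ≡ 17/54. 54⁻¹ ≡ 47 (mod 59) since 54·47 = 2538 ≡ 1, so λ ≡ 17·47 ≡ 32.
  x = λ² - 48 - 48 = 1024 - 96 ≡ 43; y = λ·(48 - 43) - 27 ≡ 15. → (43, 15)
3P: (43, 15) + (48, 27). λ = (27 - 15)/(48 - 43) ≡ 12/5 mod 59. 5⁻¹ ≡ 12 (mod 59) since 5·12 = 60 ≡ 1, so λ ≡ 26.
  x = λ² - 43 - 48 = 676 - 91 ≡ 54; y = λ·(43 - 54) - 15 ≡ 53. → (54, 53)

(54, 53)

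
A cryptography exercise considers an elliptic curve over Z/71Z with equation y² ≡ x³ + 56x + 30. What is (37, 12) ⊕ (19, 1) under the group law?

(37, 12) + (19, 1). λ = (1 - 12)/(19 - 37) ≡ 60/53 mod 71. 53⁻¹ ≡ 67 (mod 71) since 53·67 = 3551 ≡ 1, so λ ≡ 44.
  x = λ² - 37 - 19 = 1936 - 56 ≡ 34; y = λ·(37 - 34) - 12 ≡ 49. → (34, 49)

(34, 49)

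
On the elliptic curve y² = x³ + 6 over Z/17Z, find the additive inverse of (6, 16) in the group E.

-(6, 16) = (6, -16 mod 17) = (6, 1).

(6, 1)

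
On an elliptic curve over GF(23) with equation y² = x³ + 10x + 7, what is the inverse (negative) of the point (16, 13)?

(16, 10)

-(16, 13) = (16, -13 mod 23) = (16, 10).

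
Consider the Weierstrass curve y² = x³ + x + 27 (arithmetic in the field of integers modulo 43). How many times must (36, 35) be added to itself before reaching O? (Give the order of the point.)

4

2P: tangent at (36, 35): λ = (3·36² + 1)/(2·35) ≡ 19/27. 27⁻¹ ≡ 8 (mod 43), so λ ≡ 19·8 ≡ 23.
  x = λ² - 36 - 36 = 529 - 72 ≡ 27; y = λ·(36 - 27) - 35 ≡ 0. → (27, 0)
3P: (27, 0) + (36, 35). λ = (35 - 0)/(36 - 27) ≡ 35/9 mod 43. 9⁻¹ ≡ 24 (mod 43), so λ ≡ 23.
  x = λ² - 27 - 36 = 529 - 63 ≡ 36; y = λ·(27 - 36) - 0 ≡ 8. → (36, 8)
4P: (36, 8) + (36, 35): same x and y₁ ≡ -y₂, so the sum is O.
4P = O, so the order is 4.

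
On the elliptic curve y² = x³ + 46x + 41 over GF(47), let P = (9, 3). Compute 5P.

(18, 11)

Repeated addition: build up to 5P.
2P: tangent at (9, 3): λ = (3·9² + 46)/(2·3) ≡ 7/6. 6⁻¹ ≡ 8 (mod 47), so λ ≡ 7·8 ≡ 9.
  x = λ² - 9 - 9 = 81 - 18 ≡ 16; y = λ·(9 - 16) - 3 ≡ 28. → (16, 28)
3P: (16, 28) + (9, 3). λ = (3 - 28)/(9 - 16) ≡ 22/40 mod 47. 40⁻¹ ≡ 20 (mod 47) since 40·20 = 800 ≡ 1, so λ ≡ 17.
  x = λ² - 16 - 9 = 289 - 25 ≡ 29; y = λ·(16 - 29) - 28 ≡ 33. → (29, 33)
4P: (29, 33) + (9, 3). λ = (3 - 33)/(9 - 29) ≡ 17/27 mod 47. 27⁻¹ ≡ 7 (mod 47) since 27·7 = 189 ≡ 1, so λ ≡ 25.
  x = λ² - 29 - 9 = 625 - 38 ≡ 23; y = λ·(29 - 23) - 33 ≡ 23. → (23, 23)
5P: (23, 23) + (9, 3). λ = (3 - 23)/(9 - 23) ≡ 27/33 mod 47. 33⁻¹ ≡ 10 (mod 47) since 33·10 = 330 ≡ 1, so λ ≡ 35.
  x = λ² - 23 - 9 = 1225 - 32 ≡ 18; y = λ·(23 - 18) - 23 ≡ 11. → (18, 11)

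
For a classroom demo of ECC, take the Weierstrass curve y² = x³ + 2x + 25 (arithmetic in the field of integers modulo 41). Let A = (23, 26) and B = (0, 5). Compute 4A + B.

First 4A:
Double-and-add on 4 = (100)₂. Start with A = (23, 26) for the leading 1-bit.
double: tangent at (23, 26): λ = (3·23² + 2)/(2·26) ≡ 31/11. 11⁻¹ ≡ 15 (mod 41), so λ ≡ 31·15 ≡ 14.
  x = λ² - 23 - 23 = 196 - 46 ≡ 27; y = λ·(23 - 27) - 26 ≡ 0. → (27, 0)
double: (27, 0) + (27, 0): same x and y₁ ≡ -y₂, so the sum is O.
4A = O.
Finally 4A + B:
O + (0, 5) = (0, 5) (identity).

(0, 5)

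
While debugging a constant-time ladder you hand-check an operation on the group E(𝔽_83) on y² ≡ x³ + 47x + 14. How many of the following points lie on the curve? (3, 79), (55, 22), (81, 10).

(3, 79): 79² ≡ 16, rhs ≡ 16 → on.
(55, 22): 22² ≡ 69, rhs ≡ 69 → on.
(81, 10): 10² ≡ 17, rhs ≡ 78 → off.

2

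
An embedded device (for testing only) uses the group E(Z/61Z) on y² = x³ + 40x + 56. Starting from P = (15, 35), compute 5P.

Double-and-add on 5 = (101)₂. Start with P = (15, 35) for the leading 1-bit.
double: tangent at (15, 35): λ = (3·15² + 40)/(2·35) ≡ 44/9. 9⁻¹ ≡ 34 (mod 61) since 9·34 = 306 ≡ 1, so λ ≡ 44·34 ≡ 32.
  x = λ² - 15 - 15 = 1024 - 30 ≡ 18; y = λ·(15 - 18) - 35 ≡ 52. → (18, 52)
double: tangent at (18, 52): λ = (3·18² + 40)/(2·52) ≡ 36/43. 43⁻¹ ≡ 44 (mod 61) since 43·44 = 1892 ≡ 1, so λ ≡ 36·44 ≡ 59.
  x = λ² - 18 - 18 = 3481 - 36 ≡ 29; y = λ·(18 - 29) - 52 ≡ 31. → (29, 31)
add P: (29, 31) + (15, 35). λ = (35 - 31)/(15 - 29) ≡ 4/47 mod 61. 47⁻¹ ≡ 13 (mod 61), so λ ≡ 52.
  x = λ² - 29 - 15 = 2704 - 44 ≡ 37; y = λ·(29 - 37) - 31 ≡ 41. → (37, 41)

(37, 41)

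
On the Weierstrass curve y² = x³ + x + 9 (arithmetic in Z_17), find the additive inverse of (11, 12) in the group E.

-(11, 12) = (11, -12 mod 17) = (11, 5).

(11, 5)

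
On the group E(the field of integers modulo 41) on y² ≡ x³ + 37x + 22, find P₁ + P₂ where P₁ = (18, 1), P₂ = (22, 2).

(18, 1) + (22, 2). λ = (2 - 1)/(22 - 18) ≡ 1/4 mod 41. 4⁻¹ ≡ 31 (mod 41), so λ ≡ 31.
  x = λ² - 18 - 22 = 961 - 40 ≡ 19; y = λ·(18 - 19) - 1 ≡ 9. → (19, 9)

(19, 9)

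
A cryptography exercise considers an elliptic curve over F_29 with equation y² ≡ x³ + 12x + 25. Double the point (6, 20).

tangent at (6, 20): λ = (3·6² + 12)/(2·20) ≡ 4/11. 11⁻¹ ≡ 8 (mod 29), so λ ≡ 4·8 ≡ 3.
  x = λ² - 6 - 6 = 9 - 12 ≡ 26; y = λ·(6 - 26) - 20 ≡ 7. → (26, 7)

(26, 7)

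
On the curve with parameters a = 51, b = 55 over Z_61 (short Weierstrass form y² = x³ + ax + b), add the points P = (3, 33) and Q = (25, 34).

(3, 33) + (25, 34). λ = (34 - 33)/(25 - 3) ≡ 1/22 mod 61. 22⁻¹ ≡ 25 (mod 61), so λ ≡ 25.
  x = λ² - 3 - 25 = 625 - 28 ≡ 48; y = λ·(3 - 48) - 33 ≡ 1. → (48, 1)

(48, 1)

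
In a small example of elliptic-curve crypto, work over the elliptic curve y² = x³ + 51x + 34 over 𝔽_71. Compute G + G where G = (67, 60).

tangent at (67, 60): λ = (3·67² + 51)/(2·60) ≡ 28/49. 49⁻¹ ≡ 29 (mod 71), so λ ≡ 28·29 ≡ 31.
  x = λ² - 67 - 67 = 961 - 134 ≡ 46; y = λ·(67 - 46) - 60 ≡ 23. → (46, 23)

(46, 23)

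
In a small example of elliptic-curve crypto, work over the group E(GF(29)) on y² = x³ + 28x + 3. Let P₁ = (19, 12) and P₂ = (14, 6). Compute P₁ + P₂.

(19, 12) + (14, 6). λ = (6 - 12)/(14 - 19) ≡ 23/24 mod 29. 24⁻¹ ≡ 23 (mod 29), so λ ≡ 7.
  x = λ² - 19 - 14 = 49 - 33 ≡ 16; y = λ·(19 - 16) - 12 ≡ 9. → (16, 9)

(16, 9)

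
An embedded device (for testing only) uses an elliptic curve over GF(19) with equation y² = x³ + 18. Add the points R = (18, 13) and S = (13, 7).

(13, 12)

(18, 13) + (13, 7). λ = (7 - 13)/(13 - 18) ≡ 13/14 mod 19. 14⁻¹ ≡ 15 (mod 19) since 14·15 = 210 ≡ 1, so λ ≡ 5.
  x = λ² - 18 - 13 = 25 - 31 ≡ 13; y = λ·(18 - 13) - 13 ≡ 12. → (13, 12)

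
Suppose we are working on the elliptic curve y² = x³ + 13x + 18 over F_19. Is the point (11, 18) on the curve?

y² = 18² ≡ 1; x³ + 13x + 18 = 1492 ≡ 10 (mod 19). 1 ≠ 10.

no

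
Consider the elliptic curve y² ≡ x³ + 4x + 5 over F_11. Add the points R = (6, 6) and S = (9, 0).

(6, 6) + (9, 0). λ = (0 - 6)/(9 - 6) ≡ 5/3 mod 11. 3⁻¹ ≡ 4 (mod 11) since 3·4 = 12 ≡ 1, so λ ≡ 9.
  x = λ² - 6 - 9 = 81 - 15 ≡ 0; y = λ·(6 - 0) - 6 ≡ 4. → (0, 4)

(0, 4)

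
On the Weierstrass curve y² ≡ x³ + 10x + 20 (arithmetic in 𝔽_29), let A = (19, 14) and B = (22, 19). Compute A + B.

(23, 18)

(19, 14) + (22, 19). λ = (19 - 14)/(22 - 19) ≡ 5/3 mod 29. 3⁻¹ ≡ 10 (mod 29) since 3·10 = 30 ≡ 1, so λ ≡ 21.
  x = λ² - 19 - 22 = 441 - 41 ≡ 23; y = λ·(19 - 23) - 14 ≡ 18. → (23, 18)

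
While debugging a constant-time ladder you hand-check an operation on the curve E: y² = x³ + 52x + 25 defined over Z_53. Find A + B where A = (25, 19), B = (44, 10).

(25, 19) + (44, 10). λ = (10 - 19)/(44 - 25) ≡ 44/19 mod 53. 19⁻¹ ≡ 14 (mod 53), so λ ≡ 33.
  x = λ² - 25 - 44 = 1089 - 69 ≡ 13; y = λ·(25 - 13) - 19 ≡ 6. → (13, 6)

(13, 6)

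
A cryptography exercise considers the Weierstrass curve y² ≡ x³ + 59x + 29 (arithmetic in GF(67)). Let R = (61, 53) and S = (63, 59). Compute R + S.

(61, 53) + (63, 59). λ = (59 - 53)/(63 - 61) ≡ 6/2 mod 67. 2⁻¹ ≡ 34 (mod 67) since 2·34 = 68 ≡ 1, so λ ≡ 3.
  x = λ² - 61 - 63 = 9 - 124 ≡ 19; y = λ·(61 - 19) - 53 ≡ 6. → (19, 6)

(19, 6)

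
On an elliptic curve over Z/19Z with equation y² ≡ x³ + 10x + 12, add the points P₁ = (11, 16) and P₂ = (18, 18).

(18, 1)

(11, 16) + (18, 18). λ = (18 - 16)/(18 - 11) ≡ 2/7 mod 19. 7⁻¹ ≡ 11 (mod 19), so λ ≡ 3.
  x = λ² - 11 - 18 = 9 - 29 ≡ 18; y = λ·(11 - 18) - 16 ≡ 1. → (18, 1)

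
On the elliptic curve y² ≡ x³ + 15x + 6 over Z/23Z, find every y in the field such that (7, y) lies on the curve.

x³ + 15x + 6 = 454 ≡ 17 (mod 23).
17 is a non-residue mod 23; no y exists.

none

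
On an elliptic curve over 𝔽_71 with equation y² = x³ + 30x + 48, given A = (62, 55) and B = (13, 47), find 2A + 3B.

First 2A:
Repeated addition: build up to 2A.
2A: tangent at (62, 55): λ = (3·62² + 30)/(2·55) ≡ 60/39. 39⁻¹ ≡ 51 (mod 71) since 39·51 = 1989 ≡ 1, so λ ≡ 60·51 ≡ 7.
  x = λ² - 62 - 62 = 49 - 124 ≡ 67; y = λ·(62 - 67) - 55 ≡ 52. → (67, 52)
2A = (67, 52).
Next 3B:
Repeated addition: build up to 3B.
2B: tangent at (13, 47): λ = (3·13² + 30)/(2·47) ≡ 40/23. 23⁻¹ ≡ 34 (mod 71), so λ ≡ 40·34 ≡ 11.
  x = λ² - 13 - 13 = 121 - 26 ≡ 24; y = λ·(13 - 24) - 47 ≡ 45. → (24, 45)
3B: (24, 45) + (13, 47). λ = (47 - 45)/(13 - 24) ≡ 2/60 mod 71. 60⁻¹ ≡ 58 (mod 71) since 60·58 = 3480 ≡ 1, so λ ≡ 45.
  x = λ² - 24 - 13 = 2025 - 37 ≡ 0; y = λ·(24 - 0) - 45 ≡ 41. → (0, 41)
3B = (0, 41).
Finally 2A + 3B:
(67, 52) + (0, 41). λ = (41 - 52)/(0 - 67) ≡ 60/4 mod 71. 4⁻¹ ≡ 18 (mod 71), so λ ≡ 15.
  x = λ² - 67 - 0 = 225 - 67 ≡ 16; y = λ·(67 - 16) - 52 ≡ 3. → (16, 3)

(16, 3)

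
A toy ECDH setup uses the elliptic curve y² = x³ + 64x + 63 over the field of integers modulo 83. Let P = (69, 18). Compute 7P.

(69, 18)

Double-and-add on 7 = (111)₂. Start with P = (69, 18) for the leading 1-bit.
double: tangent at (69, 18): λ = (3·69² + 64)/(2·18) ≡ 71/36. 36⁻¹ ≡ 30 (mod 83), so λ ≡ 71·30 ≡ 55.
  x = λ² - 69 - 69 = 3025 - 138 ≡ 65; y = λ·(69 - 65) - 18 ≡ 36. → (65, 36)
add P: (65, 36) + (69, 18). λ = (18 - 36)/(69 - 65) ≡ 65/4 mod 83. 4⁻¹ ≡ 21 (mod 83) since 4·21 = 84 ≡ 1, so λ ≡ 37.
  x = λ² - 65 - 69 = 1369 - 134 ≡ 73; y = λ·(65 - 73) - 36 ≡ 0. → (73, 0)
double: (73, 0) + (73, 0): same x and y₁ ≡ -y₂, so the sum is O.
add P: O + (69, 18) = (69, 18) (identity).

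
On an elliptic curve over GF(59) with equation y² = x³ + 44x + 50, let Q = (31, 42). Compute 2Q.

tangent at (31, 42): λ = (3·31² + 44)/(2·42) ≡ 36/25. 25⁻¹ ≡ 26 (mod 59) since 25·26 = 650 ≡ 1, so λ ≡ 36·26 ≡ 51.
  x = λ² - 31 - 31 = 2601 - 62 ≡ 2; y = λ·(31 - 2) - 42 ≡ 21. → (2, 21)

(2, 21)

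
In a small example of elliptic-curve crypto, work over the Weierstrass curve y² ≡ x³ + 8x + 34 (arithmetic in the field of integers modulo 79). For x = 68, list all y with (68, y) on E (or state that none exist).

none

x³ + 8x + 34 = 315010 ≡ 37 (mod 79).
37 is a non-residue mod 79; no y exists.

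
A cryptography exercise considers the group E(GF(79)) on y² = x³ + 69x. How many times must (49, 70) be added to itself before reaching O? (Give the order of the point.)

8

2P: tangent at (49, 70): λ = (3·49² + 69)/(2·70) ≡ 4/61. 61⁻¹ ≡ 57 (mod 79), so λ ≡ 4·57 ≡ 70.
  x = λ² - 49 - 49 = 4900 - 98 ≡ 62; y = λ·(49 - 62) - 70 ≡ 47. → (62, 47)
3P: (62, 47) + (49, 70). λ = (70 - 47)/(49 - 62) ≡ 23/66 mod 79. 66⁻¹ ≡ 6 (mod 79), so λ ≡ 59.
  x = λ² - 62 - 49 = 3481 - 111 ≡ 52; y = λ·(62 - 52) - 47 ≡ 69. → (52, 69)
4P: (52, 69) + (49, 70). λ = (70 - 69)/(49 - 52) ≡ 1/76 mod 79. 76⁻¹ ≡ 26 (mod 79), so λ ≡ 26.
  x = λ² - 52 - 49 = 676 - 101 ≡ 22; y = λ·(52 - 22) - 69 ≡ 0. → (22, 0)
5P: (22, 0) + (49, 70). λ = (70 - 0)/(49 - 22) ≡ 70/27 mod 79. 27⁻¹ ≡ 41 (mod 79), so λ ≡ 26.
  x = λ² - 22 - 49 = 676 - 71 ≡ 52; y = λ·(22 - 52) - 0 ≡ 10. → (52, 10)
6P: (52, 10) + (49, 70). λ = (70 - 10)/(49 - 52) ≡ 60/76 mod 79. 76⁻¹ ≡ 26 (mod 79), so λ ≡ 59.
  x = λ² - 52 - 49 = 3481 - 101 ≡ 62; y = λ·(52 - 62) - 10 ≡ 32. → (62, 32)
7P: (62, 32) + (49, 70). λ = (70 - 32)/(49 - 62) ≡ 38/66 mod 79. 66⁻¹ ≡ 6 (mod 79) since 66·6 = 396 ≡ 1, so λ ≡ 70.
  x = λ² - 62 - 49 = 4900 - 111 ≡ 49; y = λ·(62 - 49) - 32 ≡ 9. → (49, 9)
8P: (49, 9) + (49, 70): same x and y₁ ≡ -y₂, so the sum is O.
8P = O, so the order is 8.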